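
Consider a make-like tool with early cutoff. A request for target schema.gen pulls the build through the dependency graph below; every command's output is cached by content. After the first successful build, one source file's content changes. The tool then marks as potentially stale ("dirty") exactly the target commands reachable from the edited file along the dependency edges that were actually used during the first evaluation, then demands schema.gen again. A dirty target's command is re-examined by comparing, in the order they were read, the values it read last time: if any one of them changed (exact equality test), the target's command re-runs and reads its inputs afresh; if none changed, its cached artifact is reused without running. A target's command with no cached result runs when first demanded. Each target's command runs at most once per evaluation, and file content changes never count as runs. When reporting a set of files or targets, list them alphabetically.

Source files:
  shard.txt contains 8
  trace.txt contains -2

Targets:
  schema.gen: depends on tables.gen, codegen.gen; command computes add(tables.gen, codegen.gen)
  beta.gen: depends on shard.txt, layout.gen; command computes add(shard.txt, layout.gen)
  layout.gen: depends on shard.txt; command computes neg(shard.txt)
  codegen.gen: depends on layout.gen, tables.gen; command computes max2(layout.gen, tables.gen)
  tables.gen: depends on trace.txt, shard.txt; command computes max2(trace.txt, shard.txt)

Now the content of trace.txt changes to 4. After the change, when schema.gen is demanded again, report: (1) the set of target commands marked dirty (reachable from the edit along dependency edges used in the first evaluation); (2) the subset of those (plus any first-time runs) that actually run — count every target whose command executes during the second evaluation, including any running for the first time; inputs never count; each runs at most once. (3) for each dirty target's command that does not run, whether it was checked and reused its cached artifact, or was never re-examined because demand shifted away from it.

First demand of the output computes:
  layout.gen = neg(8) = -8
  tables.gen = max2(-2, 8) = 8
  codegen.gen = max2(-8, 8) = 8
  schema.gen = add(8, 8) = 16

After the edit, cleaning proceeds:
  tables.gen: a read changed (trace.txt -2->4) — executes, giving 8 — identical to its old value.
  codegen.gen: dirty, but its reads are unchanged (layout.gen unchanged, tables.gen unchanged); cached 8 stands.
  schema.gen: dirty, but its reads are unchanged (tables.gen unchanged, codegen.gen unchanged); cached 16 stands.

Note the absorption at tables.gen: it re-runs yet its value is the same, leaving the output's value untouched.

The edit dirties: codegen.gen, schema.gen, tables.gen.
1 target commands run: tables.gen.
Cache hits after checking: codegen.gen, schema.gen.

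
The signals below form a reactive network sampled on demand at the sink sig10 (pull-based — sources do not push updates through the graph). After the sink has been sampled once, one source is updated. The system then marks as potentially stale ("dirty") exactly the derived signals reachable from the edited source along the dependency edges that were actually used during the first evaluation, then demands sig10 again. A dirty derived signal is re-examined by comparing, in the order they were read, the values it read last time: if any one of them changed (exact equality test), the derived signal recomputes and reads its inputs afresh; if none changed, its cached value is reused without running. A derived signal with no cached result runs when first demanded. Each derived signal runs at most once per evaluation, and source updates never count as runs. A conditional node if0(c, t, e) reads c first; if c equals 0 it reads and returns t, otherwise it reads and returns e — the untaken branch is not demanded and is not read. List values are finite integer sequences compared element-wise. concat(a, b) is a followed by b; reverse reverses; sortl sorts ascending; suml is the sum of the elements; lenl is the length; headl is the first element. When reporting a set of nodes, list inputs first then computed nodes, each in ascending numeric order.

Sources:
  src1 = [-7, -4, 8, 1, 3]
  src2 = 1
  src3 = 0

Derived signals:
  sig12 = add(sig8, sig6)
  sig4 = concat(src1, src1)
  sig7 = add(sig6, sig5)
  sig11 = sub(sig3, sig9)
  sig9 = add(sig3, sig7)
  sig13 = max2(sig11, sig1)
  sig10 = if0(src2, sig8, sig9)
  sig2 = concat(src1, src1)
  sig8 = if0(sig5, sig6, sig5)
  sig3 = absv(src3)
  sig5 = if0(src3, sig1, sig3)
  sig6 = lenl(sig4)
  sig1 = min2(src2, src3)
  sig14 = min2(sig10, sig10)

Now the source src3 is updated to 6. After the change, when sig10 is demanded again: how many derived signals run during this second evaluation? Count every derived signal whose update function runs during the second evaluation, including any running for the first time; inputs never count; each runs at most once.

Run set: sig3, sig5, sig7, sig9, sig10 (5 run).
The important point: the flipped condition redirects demand; sig1 is left stale, never re-checked.

Initial pass — values computed on the first demand:
  sig1 = min2(1, 0) = 0
  sig3 = absv(0) = 0
  sig4 = concat([-7, -4, 8, 1, 3], [-7, -4, 8, 1, 3]) = [-7, -4, 8, 1, 3, -7, -4, 8, 1, 3]
  sig5 = if0(src3=0 -> then branch sig1) = 0
  sig6 = lenl([-7, -4, 8, 1, 3, -7, -4, 8, 1, 3]) = 10
  sig7 = add(10, 0) = 10
  sig9 = add(0, 10) = 10
  sig10 = if0(src2=1 -> else branch sig9) = 10

Second demand — change propagation:
  sig1: dirty yet unreached — the second evaluation never asks for it.
  sig3: re-runs because src3 0->6; new result 6.
  sig5: re-runs because src3 0->6; new result 6.
  sig7: re-runs because sig5 0->6; new result 16.
  sig9: re-runs because sig3 0->6; sig7 10->16; new result 22.
  sig10: re-runs because sig9 10->22; new result 22.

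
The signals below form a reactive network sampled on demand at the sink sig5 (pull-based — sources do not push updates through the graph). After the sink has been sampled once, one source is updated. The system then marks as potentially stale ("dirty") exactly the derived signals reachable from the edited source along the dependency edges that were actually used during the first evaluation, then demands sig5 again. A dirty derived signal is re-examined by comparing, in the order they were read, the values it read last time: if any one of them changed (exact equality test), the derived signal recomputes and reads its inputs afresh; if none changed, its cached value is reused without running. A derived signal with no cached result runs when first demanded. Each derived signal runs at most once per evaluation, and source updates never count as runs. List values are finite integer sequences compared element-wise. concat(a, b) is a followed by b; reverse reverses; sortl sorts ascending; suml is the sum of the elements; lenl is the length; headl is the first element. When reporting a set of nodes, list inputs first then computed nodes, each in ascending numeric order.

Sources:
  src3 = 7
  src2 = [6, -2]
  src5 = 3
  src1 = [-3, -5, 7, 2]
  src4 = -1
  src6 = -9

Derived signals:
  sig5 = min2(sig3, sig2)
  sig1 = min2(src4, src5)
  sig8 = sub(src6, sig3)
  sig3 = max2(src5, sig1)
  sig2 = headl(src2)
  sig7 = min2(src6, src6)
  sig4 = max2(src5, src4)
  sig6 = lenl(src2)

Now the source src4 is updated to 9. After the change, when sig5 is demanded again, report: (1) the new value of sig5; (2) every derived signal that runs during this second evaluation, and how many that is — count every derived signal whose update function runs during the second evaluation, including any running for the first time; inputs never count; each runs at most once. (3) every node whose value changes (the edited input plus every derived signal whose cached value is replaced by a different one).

sig5 now evaluates to 3.
Run set: sig1, sig3 (2 run).
Changed values: src4, sig1.
The important point: sig3 recomputes to an identical value, and the output ends up unchanged.

Initial pass — values computed on the first demand:
  sig1 = min2(-1, 3) = -1
  sig2 = headl([6, -2]) = 6
  sig3 = max2(3, -1) = 3
  sig5 = min2(3, 6) = 3

Second demand — change propagation:
  sig1: re-runs because src4 -1->9; new result 3.
  sig3: re-runs because sig1 -1->3; new result 3 (unchanged).
  sig5: re-examined; everything it read last time is the same (sig3 unchanged, sig2 unchanged) — cache 3 kept, no run.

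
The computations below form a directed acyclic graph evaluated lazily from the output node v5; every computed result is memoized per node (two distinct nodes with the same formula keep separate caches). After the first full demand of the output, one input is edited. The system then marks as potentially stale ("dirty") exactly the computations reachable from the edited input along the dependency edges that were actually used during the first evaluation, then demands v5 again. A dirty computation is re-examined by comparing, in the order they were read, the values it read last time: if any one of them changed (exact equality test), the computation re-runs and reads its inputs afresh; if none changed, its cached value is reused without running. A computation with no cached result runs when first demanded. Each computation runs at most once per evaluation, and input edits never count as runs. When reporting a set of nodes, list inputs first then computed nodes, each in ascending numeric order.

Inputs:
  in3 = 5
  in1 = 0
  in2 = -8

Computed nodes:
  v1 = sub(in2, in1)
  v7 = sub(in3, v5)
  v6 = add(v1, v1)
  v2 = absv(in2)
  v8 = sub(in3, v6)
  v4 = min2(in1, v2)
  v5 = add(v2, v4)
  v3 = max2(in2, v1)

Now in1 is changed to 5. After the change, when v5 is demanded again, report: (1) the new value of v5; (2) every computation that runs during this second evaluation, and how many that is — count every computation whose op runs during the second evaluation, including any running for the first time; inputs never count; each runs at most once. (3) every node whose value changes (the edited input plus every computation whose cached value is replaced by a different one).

Demanding v5 again yields 13.
2 computations run: v4, v5.
The nodes whose values change: in1, v4, v5.

First demand of the output computes:
  v2 = absv(-8) = 8
  v4 = min2(0, 8) = 0
  v5 = add(8, 0) = 8

After the edit, cleaning proceeds:
  v4: a read changed (in1 0->5) — executes, giving 5.
  v5: a read changed (v4 0->5) — executes, giving 13.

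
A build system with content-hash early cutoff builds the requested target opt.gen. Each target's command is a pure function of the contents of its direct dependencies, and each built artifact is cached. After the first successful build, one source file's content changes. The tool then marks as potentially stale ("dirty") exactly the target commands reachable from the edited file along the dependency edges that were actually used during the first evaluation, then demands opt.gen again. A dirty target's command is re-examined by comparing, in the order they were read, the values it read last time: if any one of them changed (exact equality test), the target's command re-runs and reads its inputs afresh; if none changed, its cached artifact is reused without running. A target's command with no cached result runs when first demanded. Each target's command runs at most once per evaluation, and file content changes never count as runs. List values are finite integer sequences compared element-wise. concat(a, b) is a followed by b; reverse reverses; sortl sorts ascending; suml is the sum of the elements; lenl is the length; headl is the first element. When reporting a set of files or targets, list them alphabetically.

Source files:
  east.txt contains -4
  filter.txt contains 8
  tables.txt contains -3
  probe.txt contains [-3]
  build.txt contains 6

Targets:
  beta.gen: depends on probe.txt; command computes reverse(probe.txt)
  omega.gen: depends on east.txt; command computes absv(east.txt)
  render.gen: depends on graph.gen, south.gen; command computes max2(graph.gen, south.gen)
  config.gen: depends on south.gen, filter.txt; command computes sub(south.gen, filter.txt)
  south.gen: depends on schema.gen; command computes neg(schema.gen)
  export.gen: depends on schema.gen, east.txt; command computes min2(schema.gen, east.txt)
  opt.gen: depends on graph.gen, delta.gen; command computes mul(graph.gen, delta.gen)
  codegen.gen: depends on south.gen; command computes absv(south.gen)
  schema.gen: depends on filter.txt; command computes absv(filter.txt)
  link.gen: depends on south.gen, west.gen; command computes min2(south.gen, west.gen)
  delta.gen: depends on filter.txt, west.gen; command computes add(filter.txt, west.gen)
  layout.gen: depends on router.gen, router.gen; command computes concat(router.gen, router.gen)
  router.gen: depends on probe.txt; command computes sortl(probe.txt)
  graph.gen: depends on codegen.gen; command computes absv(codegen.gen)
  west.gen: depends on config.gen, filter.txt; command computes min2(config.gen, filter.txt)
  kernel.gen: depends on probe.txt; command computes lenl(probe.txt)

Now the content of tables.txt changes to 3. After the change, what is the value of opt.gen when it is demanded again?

First evaluation (everything demanded from the output):
  schema.gen = absv(8) = 8
  south.gen = neg(8) = -8
  codegen.gen = absv(-8) = 8
  config.gen = sub(-8, 8) = -16
  graph.gen = absv(8) = 8
  west.gen = min2(-16, 8) = -16
  delta.gen = add(8, -16) = -8
  opt.gen = mul(8, -8) = -64

Propagation after the edit:
  tables.txt feeds no computation that the output demands — nothing is marked dirty and nothing runs.

Key observation: tables.txt is never demanded by the output, so the edit triggers no recomputation at all.

New value of opt.gen: -64.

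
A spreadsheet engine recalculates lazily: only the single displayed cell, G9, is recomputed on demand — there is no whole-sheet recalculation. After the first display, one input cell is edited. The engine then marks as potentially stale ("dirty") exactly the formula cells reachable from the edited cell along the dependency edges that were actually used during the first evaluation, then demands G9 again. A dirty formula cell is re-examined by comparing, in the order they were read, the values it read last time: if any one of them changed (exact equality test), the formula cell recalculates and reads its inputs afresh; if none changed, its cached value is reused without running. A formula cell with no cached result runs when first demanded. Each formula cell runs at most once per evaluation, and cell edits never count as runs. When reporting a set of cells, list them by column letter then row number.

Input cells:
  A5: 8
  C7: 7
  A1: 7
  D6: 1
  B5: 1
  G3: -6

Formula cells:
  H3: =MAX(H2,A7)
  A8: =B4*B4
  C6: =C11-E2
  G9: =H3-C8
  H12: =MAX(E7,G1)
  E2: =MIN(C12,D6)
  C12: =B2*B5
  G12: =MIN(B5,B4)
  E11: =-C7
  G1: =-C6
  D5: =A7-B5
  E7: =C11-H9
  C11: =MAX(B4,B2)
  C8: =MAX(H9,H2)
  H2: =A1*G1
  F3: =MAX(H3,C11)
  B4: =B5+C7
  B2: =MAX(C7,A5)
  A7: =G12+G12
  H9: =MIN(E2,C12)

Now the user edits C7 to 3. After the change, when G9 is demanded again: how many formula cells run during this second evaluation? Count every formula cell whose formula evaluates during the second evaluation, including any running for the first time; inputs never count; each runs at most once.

First evaluation (everything demanded from the output):
  B2 = MAX(7, 8) = 8
  B4 = 1 + 7 = 8
  C11 = MAX(8, 8) = 8
  C12 = 8 * 1 = 8
  E2 = MIN(8, 1) = 1
  C6 = 8 - 1 = 7
  G1 = -(7) = -7
  G12 = MIN(1, 8) = 1
  A7 = 1 + 1 = 2
  H2 = 7 * -7 = -49
  H3 = MAX(-49, 2) = 2
  H9 = MIN(1, 8) = 1
  C8 = MAX(1, -49) = 1
  G9 = 2 - 1 = 1

Propagation after the edit:
  B2: runs — C7 7->3; result 8 (same value as before).
  B4: runs — C7 7->3; result 4.
  C11: runs — B4 8->4; result 8 (same value as before).
  C12: checked — values it read are unchanged (B2 unchanged, B5 unchanged); reused cached 8 without running.
  E2: checked — values it read are unchanged (C12 unchanged, D6 unchanged); reused cached 1 without running.
  C6: checked — values it read are unchanged (C11 unchanged, E2 unchanged); reused cached 7 without running.
  G1: checked — values it read are unchanged (C6 unchanged); reused cached -7 without running.
  G12: runs — B4 8->4; result 1 (same value as before).
  A7: checked — values it read are unchanged (G12 unchanged, G12 unchanged); reused cached 2 without running.
  H2: checked — values it read are unchanged (A1 unchanged, G1 unchanged); reused cached -49 without running.
  H3: checked — values it read are unchanged (H2 unchanged, A7 unchanged); reused cached 2 without running.
  H9: checked — values it read are unchanged (E2 unchanged, C12 unchanged); reused cached 1 without running.
  C8: checked — values it read are unchanged (H9 unchanged, H2 unchanged); reused cached 1 without running.
  G9: checked — values it read are unchanged (H3 unchanged, C8 unchanged); reused cached 1 without running.

Key observation: the cutoff stops propagation at C12 — its inputs' values are unchanged, so it reuses its cache.

Formula cells that run: B2, B4, C11, G12 — 4 in total.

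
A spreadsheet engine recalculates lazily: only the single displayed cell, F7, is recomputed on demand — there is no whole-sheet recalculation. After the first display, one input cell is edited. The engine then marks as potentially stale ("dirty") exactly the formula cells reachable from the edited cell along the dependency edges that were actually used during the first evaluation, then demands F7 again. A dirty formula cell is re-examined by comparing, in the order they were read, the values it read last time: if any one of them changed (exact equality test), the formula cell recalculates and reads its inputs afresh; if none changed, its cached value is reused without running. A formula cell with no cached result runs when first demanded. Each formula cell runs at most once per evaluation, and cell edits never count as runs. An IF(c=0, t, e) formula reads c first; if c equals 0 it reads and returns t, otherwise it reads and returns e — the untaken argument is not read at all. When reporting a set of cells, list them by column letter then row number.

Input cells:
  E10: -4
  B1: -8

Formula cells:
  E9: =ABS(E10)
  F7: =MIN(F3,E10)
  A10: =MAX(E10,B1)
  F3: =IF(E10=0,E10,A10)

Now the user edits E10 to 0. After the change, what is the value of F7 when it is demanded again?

New value of F7: 0.
Key observation: a condition flipped, so demand moved to the other branch — A10 is never re-examined.

First evaluation (everything demanded from the output):
  A10 = MAX(-4, -8) = -4
  F3 = IF(E10=0: E10=-4 -> else branch A10) = -4
  F7 = MIN(-4, -4) = -4

Propagation after the edit:
  A10: marked dirty but never re-examined — demand shifted away from it.
  F3: runs — E10 -4->0; result 0.
  F7: runs — F3 -4->0; E10 -4->0; result 0.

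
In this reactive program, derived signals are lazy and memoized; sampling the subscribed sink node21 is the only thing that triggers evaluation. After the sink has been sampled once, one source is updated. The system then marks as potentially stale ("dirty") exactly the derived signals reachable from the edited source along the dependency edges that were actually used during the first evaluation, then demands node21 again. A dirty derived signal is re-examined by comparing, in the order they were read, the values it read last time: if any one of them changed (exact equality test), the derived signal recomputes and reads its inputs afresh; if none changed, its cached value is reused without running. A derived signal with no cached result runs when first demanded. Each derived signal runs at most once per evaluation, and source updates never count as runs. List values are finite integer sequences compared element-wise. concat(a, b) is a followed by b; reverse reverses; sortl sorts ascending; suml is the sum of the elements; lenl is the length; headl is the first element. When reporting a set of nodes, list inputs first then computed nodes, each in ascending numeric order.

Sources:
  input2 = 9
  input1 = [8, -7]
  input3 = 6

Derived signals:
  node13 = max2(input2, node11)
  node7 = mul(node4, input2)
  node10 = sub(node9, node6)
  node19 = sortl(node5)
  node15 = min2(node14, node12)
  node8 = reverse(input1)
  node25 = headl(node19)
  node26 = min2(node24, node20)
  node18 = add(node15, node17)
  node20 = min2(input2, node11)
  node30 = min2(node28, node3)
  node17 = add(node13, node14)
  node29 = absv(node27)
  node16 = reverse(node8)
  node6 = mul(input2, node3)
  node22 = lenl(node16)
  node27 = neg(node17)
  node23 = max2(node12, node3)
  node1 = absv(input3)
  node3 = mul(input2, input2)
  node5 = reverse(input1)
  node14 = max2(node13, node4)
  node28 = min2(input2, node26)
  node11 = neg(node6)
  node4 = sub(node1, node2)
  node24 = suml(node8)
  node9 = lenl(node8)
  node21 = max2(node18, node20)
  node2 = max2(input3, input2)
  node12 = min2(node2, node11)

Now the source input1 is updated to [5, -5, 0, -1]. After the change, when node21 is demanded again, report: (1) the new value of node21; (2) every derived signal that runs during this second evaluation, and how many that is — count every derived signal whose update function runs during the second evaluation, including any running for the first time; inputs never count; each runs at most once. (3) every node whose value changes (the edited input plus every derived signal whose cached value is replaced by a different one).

First demand of the output computes:
  node1 = absv(6) = 6
  node2 = max2(6, 9) = 9
  node3 = mul(9, 9) = 81
  node4 = sub(6, 9) = -3
  node6 = mul(9, 81) = 729
  node11 = neg(729) = -729
  node12 = min2(9, -729) = -729
  node13 = max2(9, -729) = 9
  node14 = max2(9, -3) = 9
  node15 = min2(9, -729) = -729
  node17 = add(9, 9) = 18
  node18 = add(-729, 18) = -711
  node20 = min2(9, -729) = -729
  node21 = max2(-711, -729) = -711

After the edit, cleaning proceeds:
  input1 only reaches undemanded nodes; the second demand re-runs nothing.

Note the shortcut — input1 feeds only undemanded nodes, so no recomputation happens.

Demanding node21 again yields -711.
0 derived signals run: none.
The nodes whose values change: input1.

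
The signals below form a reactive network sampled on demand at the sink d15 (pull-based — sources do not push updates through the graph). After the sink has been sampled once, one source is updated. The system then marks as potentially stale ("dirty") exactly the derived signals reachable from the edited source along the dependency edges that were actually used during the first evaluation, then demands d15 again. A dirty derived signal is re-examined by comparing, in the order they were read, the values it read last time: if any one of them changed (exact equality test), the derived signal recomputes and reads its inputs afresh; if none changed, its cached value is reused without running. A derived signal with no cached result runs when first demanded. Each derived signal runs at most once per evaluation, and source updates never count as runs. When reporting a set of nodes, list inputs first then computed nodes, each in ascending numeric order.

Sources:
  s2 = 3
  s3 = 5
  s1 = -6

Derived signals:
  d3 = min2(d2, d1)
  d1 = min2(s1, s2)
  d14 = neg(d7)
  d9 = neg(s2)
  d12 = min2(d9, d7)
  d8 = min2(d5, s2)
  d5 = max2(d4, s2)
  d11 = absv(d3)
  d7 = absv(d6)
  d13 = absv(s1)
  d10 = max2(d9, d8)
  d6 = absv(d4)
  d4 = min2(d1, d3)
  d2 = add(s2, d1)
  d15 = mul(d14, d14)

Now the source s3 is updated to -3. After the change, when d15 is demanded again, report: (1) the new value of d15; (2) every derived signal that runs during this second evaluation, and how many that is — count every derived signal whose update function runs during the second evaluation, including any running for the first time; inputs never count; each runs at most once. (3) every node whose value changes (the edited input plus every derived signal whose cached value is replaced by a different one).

d15 now evaluates to 36.
Run set: none (0 run).
Changed values: s3.
The important point: nothing the output needs ever reads s3, so the edit is invisible to it.

Initial pass — values computed on the first demand:
  d1 = min2(-6, 3) = -6
  d2 = add(3, -6) = -3
  d3 = min2(-3, -6) = -6
  d4 = min2(-6, -6) = -6
  d6 = absv(-6) = 6
  d7 = absv(6) = 6
  d14 = neg(6) = -6
  d15 = mul(-6, -6) = 36

Second demand — change propagation:
  no demanded computation ever read s3, so the edit dirties nothing and nothing runs.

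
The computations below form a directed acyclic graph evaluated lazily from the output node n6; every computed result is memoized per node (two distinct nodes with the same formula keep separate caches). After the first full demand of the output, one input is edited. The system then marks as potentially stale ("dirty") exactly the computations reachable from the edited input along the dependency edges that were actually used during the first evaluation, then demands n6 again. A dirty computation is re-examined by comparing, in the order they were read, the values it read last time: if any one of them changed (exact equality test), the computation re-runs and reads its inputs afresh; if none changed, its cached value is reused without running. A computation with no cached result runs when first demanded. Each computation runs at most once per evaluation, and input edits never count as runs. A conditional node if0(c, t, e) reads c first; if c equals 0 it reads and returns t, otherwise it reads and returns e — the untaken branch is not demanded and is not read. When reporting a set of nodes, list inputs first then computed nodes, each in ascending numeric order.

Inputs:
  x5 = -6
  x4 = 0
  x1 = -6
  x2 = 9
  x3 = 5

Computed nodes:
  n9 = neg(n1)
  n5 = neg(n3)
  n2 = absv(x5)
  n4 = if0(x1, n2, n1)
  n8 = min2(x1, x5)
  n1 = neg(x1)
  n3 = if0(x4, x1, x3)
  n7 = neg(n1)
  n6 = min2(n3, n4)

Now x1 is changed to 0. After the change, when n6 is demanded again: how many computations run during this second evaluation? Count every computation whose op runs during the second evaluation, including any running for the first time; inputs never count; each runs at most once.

4 computations run: n2, n3, n4, n6.
Note the branch switch — demand abandons n1, which is never re-examined.

First demand of the output computes:
  n1 = neg(-6) = 6
  n3 = if0(x4=0 -> then branch x1) = -6
  n4 = if0(x1=-6 -> else branch n1) = 6
  n6 = min2(-6, 6) = -6

After the edit, cleaning proceeds:
  n1: stays stale; no demand reaches it after the flip.
  n2: had never run; runs now, result 6.
  n3: a read changed (x1 -6->0) — executes, giving 0.
  n4: a read changed (x1 -6->0) — executes, giving 6 — identical to its old value.
  n6: a read changed (n3 -6->0) — executes, giving 0.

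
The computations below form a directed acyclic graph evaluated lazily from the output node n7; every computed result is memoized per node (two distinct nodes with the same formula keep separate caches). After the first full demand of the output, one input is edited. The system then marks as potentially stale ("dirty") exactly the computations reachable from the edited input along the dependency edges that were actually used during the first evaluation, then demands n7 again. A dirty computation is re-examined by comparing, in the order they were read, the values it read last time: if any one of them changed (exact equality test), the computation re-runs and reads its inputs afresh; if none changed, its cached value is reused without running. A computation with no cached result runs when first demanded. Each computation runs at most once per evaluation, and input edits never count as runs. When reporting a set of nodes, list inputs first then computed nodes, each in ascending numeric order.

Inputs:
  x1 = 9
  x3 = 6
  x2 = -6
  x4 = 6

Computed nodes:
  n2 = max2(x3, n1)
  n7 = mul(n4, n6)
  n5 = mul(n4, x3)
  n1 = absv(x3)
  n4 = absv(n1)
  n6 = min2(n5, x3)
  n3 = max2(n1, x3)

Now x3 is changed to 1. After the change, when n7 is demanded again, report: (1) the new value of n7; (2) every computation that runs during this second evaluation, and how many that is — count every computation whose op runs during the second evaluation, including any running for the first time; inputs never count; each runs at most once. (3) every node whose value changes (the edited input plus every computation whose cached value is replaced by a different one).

Demanding n7 again yields 1.
5 computations run: n1, n4, n5, n6, n7.
The nodes whose values change: x3, n1, n4, n5, n6, n7.

First demand of the output computes:
  n1 = absv(6) = 6
  n4 = absv(6) = 6
  n5 = mul(6, 6) = 36
  n6 = min2(36, 6) = 6
  n7 = mul(6, 6) = 36

After the edit, cleaning proceeds:
  n1: a read changed (x3 6->1) — executes, giving 1.
  n4: a read changed (n1 6->1) — executes, giving 1.
  n5: a read changed (n4 6->1; x3 6->1) — executes, giving 1.
  n6: a read changed (n5 36->1; x3 6->1) — executes, giving 1.
  n7: a read changed (n4 6->1; n6 6->1) — executes, giving 1.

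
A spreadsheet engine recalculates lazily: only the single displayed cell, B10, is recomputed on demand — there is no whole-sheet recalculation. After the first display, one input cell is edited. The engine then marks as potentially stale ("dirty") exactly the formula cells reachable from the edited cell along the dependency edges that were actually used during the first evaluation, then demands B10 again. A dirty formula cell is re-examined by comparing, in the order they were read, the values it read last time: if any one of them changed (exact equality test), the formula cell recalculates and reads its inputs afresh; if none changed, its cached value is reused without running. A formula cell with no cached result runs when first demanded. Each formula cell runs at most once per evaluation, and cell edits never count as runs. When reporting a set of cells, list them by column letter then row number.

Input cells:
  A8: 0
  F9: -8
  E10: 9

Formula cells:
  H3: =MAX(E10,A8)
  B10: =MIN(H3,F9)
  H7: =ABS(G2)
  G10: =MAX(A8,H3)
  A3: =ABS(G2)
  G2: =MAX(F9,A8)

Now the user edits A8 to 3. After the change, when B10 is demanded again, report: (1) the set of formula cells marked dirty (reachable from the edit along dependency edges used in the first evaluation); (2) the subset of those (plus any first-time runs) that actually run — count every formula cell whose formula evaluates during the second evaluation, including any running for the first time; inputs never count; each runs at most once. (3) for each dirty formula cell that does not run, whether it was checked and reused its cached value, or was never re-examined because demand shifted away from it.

Marked dirty: B10, H3.
Formula cells that run: H3 — 1 in total.
Checked but reused from cache: B10.
Key observation: the change is absorbed at H3 — it re-runs but produces the same value, and the output's value is unchanged.

First evaluation (everything demanded from the output):
  H3 = MAX(9, 0) = 9
  B10 = MIN(9, -8) = -8

Propagation after the edit:
  H3: runs — A8 0->3; result 9 (same value as before).
  B10: checked — values it read are unchanged (H3 unchanged, F9 unchanged); reused cached -8 without running.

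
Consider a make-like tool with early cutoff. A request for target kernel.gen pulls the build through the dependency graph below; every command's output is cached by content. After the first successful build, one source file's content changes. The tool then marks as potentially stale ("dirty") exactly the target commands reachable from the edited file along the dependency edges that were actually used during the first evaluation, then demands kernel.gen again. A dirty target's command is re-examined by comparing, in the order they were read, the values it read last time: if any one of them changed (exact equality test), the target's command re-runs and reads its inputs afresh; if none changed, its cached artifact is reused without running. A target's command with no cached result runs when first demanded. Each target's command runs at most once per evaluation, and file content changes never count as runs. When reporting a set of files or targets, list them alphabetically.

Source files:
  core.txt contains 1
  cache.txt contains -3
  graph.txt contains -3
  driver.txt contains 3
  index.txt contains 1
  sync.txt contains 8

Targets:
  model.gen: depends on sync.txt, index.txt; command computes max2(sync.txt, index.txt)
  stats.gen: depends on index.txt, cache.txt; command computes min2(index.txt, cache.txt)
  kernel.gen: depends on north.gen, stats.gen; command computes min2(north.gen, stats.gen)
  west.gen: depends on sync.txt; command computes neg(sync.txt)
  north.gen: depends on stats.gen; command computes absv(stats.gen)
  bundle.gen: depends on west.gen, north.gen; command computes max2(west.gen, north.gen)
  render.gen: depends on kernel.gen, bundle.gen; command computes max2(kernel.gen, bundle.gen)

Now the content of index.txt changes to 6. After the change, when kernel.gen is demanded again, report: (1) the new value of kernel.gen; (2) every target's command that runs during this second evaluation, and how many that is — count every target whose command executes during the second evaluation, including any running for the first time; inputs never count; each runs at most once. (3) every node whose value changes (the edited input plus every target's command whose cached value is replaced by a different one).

Demanding kernel.gen again yields -3.
1 target commands run: stats.gen.
The nodes whose values change: index.txt.
Note the absorption at stats.gen: it re-runs yet its value is the same, leaving the output's value untouched.

First demand of the output computes:
  stats.gen = min2(1, -3) = -3
  north.gen = absv(-3) = 3
  kernel.gen = min2(3, -3) = -3

After the edit, cleaning proceeds:
  stats.gen: a read changed (index.txt 1->6) — executes, giving -3 — identical to its old value.
  north.gen: dirty, but its reads are unchanged (stats.gen unchanged); cached 3 stands.
  kernel.gen: dirty, but its reads are unchanged (north.gen unchanged, stats.gen unchanged); cached -3 stands.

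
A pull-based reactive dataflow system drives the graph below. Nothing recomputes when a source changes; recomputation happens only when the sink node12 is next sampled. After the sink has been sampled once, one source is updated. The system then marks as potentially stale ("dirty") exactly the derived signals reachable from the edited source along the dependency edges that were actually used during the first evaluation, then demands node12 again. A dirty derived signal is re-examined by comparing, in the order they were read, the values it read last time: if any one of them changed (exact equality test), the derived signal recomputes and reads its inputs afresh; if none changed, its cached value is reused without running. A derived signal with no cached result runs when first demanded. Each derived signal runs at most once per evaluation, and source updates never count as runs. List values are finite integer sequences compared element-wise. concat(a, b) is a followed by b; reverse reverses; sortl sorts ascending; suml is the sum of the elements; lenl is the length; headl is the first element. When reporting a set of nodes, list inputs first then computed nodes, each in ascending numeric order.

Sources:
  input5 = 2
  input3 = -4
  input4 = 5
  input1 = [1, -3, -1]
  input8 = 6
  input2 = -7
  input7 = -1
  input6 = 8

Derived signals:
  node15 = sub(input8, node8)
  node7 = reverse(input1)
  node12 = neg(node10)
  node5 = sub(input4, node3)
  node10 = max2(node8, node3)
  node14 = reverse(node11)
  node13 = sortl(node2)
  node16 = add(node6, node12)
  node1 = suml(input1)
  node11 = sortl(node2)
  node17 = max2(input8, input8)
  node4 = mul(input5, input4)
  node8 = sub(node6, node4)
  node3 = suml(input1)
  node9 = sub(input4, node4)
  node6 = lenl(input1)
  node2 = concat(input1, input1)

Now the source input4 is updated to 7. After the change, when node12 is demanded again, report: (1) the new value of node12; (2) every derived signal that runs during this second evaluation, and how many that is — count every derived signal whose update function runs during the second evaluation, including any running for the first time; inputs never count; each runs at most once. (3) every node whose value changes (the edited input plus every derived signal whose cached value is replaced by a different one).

New value of node12: 3.
Derived signals that run: node4, node8, node10 — 3 in total.
Values that change: input4, node4, node8.
Key observation: the change is absorbed at node10 — it re-runs but produces the same value, and the output's value is unchanged.

First evaluation (everything demanded from the output):
  node3 = suml([1, -3, -1]) = -3
  node4 = mul(2, 5) = 10
  node6 = lenl([1, -3, -1]) = 3
  node8 = sub(3, 10) = -7
  node10 = max2(-7, -3) = -3
  node12 = neg(-3) = 3

Propagation after the edit:
  node4: runs — input4 5->7; result 14.
  node8: runs — node4 10->14; result -11.
  node10: runs — node8 -7->-11; result -3 (same value as before).
  node12: checked — values it read are unchanged (node10 unchanged); reused cached 3 without running.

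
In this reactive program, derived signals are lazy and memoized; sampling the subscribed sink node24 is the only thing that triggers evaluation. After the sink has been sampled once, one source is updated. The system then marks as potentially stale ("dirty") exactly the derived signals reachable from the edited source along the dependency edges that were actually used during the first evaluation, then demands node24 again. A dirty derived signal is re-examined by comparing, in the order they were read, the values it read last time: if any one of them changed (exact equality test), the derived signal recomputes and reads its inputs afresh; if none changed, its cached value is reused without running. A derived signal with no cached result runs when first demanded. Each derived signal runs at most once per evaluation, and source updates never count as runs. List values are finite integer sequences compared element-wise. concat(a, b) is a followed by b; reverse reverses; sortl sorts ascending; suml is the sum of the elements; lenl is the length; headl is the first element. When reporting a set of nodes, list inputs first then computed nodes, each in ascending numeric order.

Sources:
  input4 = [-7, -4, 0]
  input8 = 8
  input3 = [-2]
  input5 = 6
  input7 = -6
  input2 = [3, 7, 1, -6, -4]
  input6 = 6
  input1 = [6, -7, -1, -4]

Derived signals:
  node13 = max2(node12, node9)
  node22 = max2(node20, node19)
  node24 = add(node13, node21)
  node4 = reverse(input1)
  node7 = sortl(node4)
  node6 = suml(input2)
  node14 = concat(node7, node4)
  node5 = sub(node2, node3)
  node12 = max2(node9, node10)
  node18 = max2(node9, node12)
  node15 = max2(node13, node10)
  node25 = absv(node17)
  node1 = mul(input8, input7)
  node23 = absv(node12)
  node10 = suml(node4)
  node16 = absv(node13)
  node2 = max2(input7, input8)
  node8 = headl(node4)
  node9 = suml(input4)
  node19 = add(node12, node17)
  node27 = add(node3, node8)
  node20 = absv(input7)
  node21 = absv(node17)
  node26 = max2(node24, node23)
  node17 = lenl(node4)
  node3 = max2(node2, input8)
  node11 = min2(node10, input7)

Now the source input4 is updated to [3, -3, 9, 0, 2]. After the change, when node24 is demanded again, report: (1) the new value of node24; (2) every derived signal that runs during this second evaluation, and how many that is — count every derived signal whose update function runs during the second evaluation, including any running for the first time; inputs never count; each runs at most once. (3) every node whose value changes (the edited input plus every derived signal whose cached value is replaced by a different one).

Demanding node24 again yields 15.
4 derived signals run: node9, node12, node13, node24.
The nodes whose values change: input4, node9, node12, node13, node24.

First demand of the output computes:
  node4 = reverse([6, -7, -1, -4]) = [-4, -1, -7, 6]
  node9 = suml([-7, -4, 0]) = -11
  node10 = suml([-4, -1, -7, 6]) = -6
  node12 = max2(-11, -6) = -6
  node13 = max2(-6, -11) = -6
  node17 = lenl([-4, -1, -7, 6]) = 4
  node21 = absv(4) = 4
  node24 = add(-6, 4) = -2

After the edit, cleaning proceeds:
  node9: a read changed (input4 [-7, -4, 0]->[3, -3, 9, 0, 2]) — executes, giving 11.
  node12: a read changed (node9 -11->11) — executes, giving 11.
  node13: a read changed (node12 -6->11; node9 -11->11) — executes, giving 11.
  node24: a read changed (node13 -6->11) — executes, giving 15.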